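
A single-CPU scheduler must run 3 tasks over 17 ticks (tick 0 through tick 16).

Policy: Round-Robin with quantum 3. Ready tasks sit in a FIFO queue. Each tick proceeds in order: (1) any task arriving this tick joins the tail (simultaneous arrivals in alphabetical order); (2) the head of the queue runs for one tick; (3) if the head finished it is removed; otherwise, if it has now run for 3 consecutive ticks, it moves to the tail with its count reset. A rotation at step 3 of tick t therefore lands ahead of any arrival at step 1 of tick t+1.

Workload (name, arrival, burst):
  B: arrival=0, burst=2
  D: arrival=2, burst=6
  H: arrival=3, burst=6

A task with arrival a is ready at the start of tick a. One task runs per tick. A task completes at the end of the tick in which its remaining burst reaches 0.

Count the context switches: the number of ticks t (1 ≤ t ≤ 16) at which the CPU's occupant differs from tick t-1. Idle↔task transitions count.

t=0: queue=[B] q_used=0 → run B
t=1: queue=[B] q_used=1 → run B
t=2: queue=[D] q_used=0 → run D
t=3: queue=[D,H] q_used=1 → run D
t=4: queue=[D,H] q_used=2 → run D
t=5: queue=[H,D] q_used=0 → run H
t=6: queue=[H,D] q_used=1 → run H
t=7: queue=[H,D] q_used=2 → run H
t=8: queue=[D,H] q_used=0 → run D
t=9: queue=[D,H] q_used=1 → run D
t=10: queue=[D,H] q_used=2 → run D
t=11: queue=[H] q_used=0 → run H
t=12: queue=[H] q_used=1 → run H
t=13: queue=[H] q_used=2 → run H
t=14: (idle)
t=15: (idle)
t=16: (idle)

context switches = 5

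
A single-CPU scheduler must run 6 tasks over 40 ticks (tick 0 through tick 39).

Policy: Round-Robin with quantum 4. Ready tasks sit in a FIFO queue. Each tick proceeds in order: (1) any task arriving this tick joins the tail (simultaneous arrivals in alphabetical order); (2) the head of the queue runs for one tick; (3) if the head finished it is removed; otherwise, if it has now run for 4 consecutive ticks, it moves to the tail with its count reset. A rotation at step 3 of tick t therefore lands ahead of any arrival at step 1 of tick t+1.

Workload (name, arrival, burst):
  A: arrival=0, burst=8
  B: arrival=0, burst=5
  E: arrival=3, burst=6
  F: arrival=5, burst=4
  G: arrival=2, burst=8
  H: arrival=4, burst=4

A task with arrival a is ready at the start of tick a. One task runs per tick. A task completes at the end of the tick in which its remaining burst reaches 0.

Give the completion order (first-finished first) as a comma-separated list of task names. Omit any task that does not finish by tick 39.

completion order = A, H, F, B, G, E

t=0: queue=[A,B] q_used=0 → run A
t=1: queue=[A,B] q_used=1 → run A
t=2: queue=[A,B,G] q_used=2 → run A
t=3: queue=[A,B,G,E] q_used=3 → run A
t=4: queue=[B,G,E,A,H] q_used=0 → run B
t=5: queue=[B,G,E,A,H,F] q_used=1 → run B
t=6: queue=[B,G,E,A,H,F] q_used=2 → run B
t=7: queue=[B,G,E,A,H,F] q_used=3 → run B
t=8: queue=[G,E,A,H,F,B] q_used=0 → run G
t=9: queue=[G,E,A,H,F,B] q_used=1 → run G
t=10: queue=[G,E,A,H,F,B] q_used=2 → run G
t=11: queue=[G,E,A,H,F,B] q_used=3 → run G
t=12: queue=[E,A,H,F,B,G] q_used=0 → run E
t=13: queue=[E,A,H,F,B,G] q_used=1 → run E
t=14: queue=[E,A,H,F,B,G] q_used=2 → run E
t=15: queue=[E,A,H,F,B,G] q_used=3 → run E
t=16: queue=[A,H,F,B,G,E] q_used=0 → run A
t=17: queue=[A,H,F,B,G,E] q_used=1 → run A
t=18: queue=[A,H,F,B,G,E] q_used=2 → run A
t=19: queue=[A,H,F,B,G,E] q_used=3 → run A
t=20: queue=[H,F,B,G,E] q_used=0 → run H
t=21: queue=[H,F,B,G,E] q_used=1 → run H
t=22: queue=[H,F,B,G,E] q_used=2 → run H
t=23: queue=[H,F,B,G,E] q_used=3 → run H
t=24: queue=[F,B,G,E] q_used=0 → run F
t=25: queue=[F,B,G,E] q_used=1 → run F
t=26: queue=[F,B,G,E] q_used=2 → run F
t=27: queue=[F,B,G,E] q_used=3 → run F
t=28: queue=[B,G,E] q_used=0 → run B
t=29: queue=[G,E] q_used=0 → run G
t=30: queue=[G,E] q_used=1 → run G
t=31: queue=[G,E] q_used=2 → run G
t=32: queue=[G,E] q_used=3 → run G
t=33: queue=[E] q_used=0 → run E
t=34: queue=[E] q_used=1 → run E
t=35: (idle)
t=36: (idle)
t=37: (idle)
t=38: (idle)
t=39: (idle)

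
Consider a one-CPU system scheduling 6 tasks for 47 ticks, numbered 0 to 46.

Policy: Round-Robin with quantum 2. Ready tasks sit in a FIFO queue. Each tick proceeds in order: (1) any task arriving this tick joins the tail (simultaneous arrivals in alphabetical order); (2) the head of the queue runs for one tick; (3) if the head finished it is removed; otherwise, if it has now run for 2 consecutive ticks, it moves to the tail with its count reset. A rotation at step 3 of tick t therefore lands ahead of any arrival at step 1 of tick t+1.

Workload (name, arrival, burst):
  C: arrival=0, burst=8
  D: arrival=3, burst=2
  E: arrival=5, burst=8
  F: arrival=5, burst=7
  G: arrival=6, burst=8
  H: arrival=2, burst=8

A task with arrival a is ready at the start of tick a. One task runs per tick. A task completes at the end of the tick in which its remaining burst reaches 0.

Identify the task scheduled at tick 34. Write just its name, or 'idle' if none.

t=0: queue=[C] q_used=0 → run C
t=1: queue=[C] q_used=1 → run C
t=2: queue=[C,H] q_used=0 → run C
t=3: queue=[C,H,D] q_used=1 → run C
t=4: queue=[H,D,C] q_used=0 → run H
t=5: queue=[H,D,C,E,F] q_used=1 → run H
t=6: queue=[D,C,E,F,H,G] q_used=0 → run D
t=7: queue=[D,C,E,F,H,G] q_used=1 → run D
t=8: queue=[C,E,F,H,G] q_used=0 → run C
t=9: queue=[C,E,F,H,G] q_used=1 → run C
t=10: queue=[E,F,H,G,C] q_used=0 → run E
t=11: queue=[E,F,H,G,C] q_used=1 → run E
t=12: queue=[F,H,G,C,E] q_used=0 → run F
t=13: queue=[F,H,G,C,E] q_used=1 → run F
t=14: queue=[H,G,C,E,F] q_used=0 → run H
t=15: queue=[H,G,C,E,F] q_used=1 → run H
t=16: queue=[G,C,E,F,H] q_used=0 → run G
t=17: queue=[G,C,E,F,H] q_used=1 → run G
t=18: queue=[C,E,F,H,G] q_used=0 → run C
t=19: queue=[C,E,F,H,G] q_used=1 → run C
t=20: queue=[E,F,H,G] q_used=0 → run E
t=21: queue=[E,F,H,G] q_used=1 → run E
t=22: queue=[F,H,G,E] q_used=0 → run F
t=23: queue=[F,H,G,E] q_used=1 → run F
t=24: queue=[H,G,E,F] q_used=0 → run H
t=25: queue=[H,G,E,F] q_used=1 → run H
t=26: queue=[G,E,F,H] q_used=0 → run G
t=27: queue=[G,E,F,H] q_used=1 → run G
t=28: queue=[E,F,H,G] q_used=0 → run E
t=29: queue=[E,F,H,G] q_used=1 → run E
t=30: queue=[F,H,G,E] q_used=0 → run F
t=31: queue=[F,H,G,E] q_used=1 → run F
t=32: queue=[H,G,E,F] q_used=0 → run H
t=33: queue=[H,G,E,F] q_used=1 → run H
t=34: queue=[G,E,F] q_used=0 → run G
t=35: queue=[G,E,F] q_used=1 → run G
t=36: queue=[E,F,G] q_used=0 → run E
t=37: queue=[E,F,G] q_used=1 → run E
t=38: queue=[F,G] q_used=0 → run F
t=39: queue=[G] q_used=0 → run G
t=40: queue=[G] q_used=1 → run G
t=41: (idle)
t=42: (idle)
t=43: (idle)
t=44: (idle)
t=45: (idle)
t=46: (idle)

running at tick 34 = G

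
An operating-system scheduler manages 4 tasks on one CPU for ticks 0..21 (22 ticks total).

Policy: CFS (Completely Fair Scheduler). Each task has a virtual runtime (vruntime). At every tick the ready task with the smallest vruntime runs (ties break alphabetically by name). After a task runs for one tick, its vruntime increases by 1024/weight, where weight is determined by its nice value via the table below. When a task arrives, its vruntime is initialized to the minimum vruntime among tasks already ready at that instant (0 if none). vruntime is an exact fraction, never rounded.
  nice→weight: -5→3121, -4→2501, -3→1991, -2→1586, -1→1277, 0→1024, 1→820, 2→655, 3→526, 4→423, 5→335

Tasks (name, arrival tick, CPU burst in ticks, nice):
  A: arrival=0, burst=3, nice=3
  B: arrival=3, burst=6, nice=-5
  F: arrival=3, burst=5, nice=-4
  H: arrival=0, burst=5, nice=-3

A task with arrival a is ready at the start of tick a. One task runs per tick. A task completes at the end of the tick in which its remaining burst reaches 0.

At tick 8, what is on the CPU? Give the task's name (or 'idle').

t=0: vr[A=0 H=0] → run A
t=1: vr[A=512/263 H=0] → run H
t=2: vr[A=512/263 H=1024/1991] → run H
t=3: vr[A=512/263 B=2048/1991 F=2048/1991 H=2048/1991] → run B
t=4: vr[A=512/263 B=8430592/6213911 F=2048/1991 H=2048/1991] → run F
t=5: vr[A=512/263 B=8430592/6213911 F=7160832/4979491 H=2048/1991] → run H
t=6: vr[A=512/263 B=8430592/6213911 F=7160832/4979491 H=3072/1991] → run B
t=7: vr[A=512/263 B=10469376/6213911 F=7160832/4979491 H=3072/1991] → run F
t=8: vr[A=512/263 B=10469376/6213911 F=9199616/4979491 H=3072/1991] → run H
t=9: vr[A=512/263 B=10469376/6213911 F=9199616/4979491 H=4096/1991] → run B
t=10: vr[A=512/263 B=12508160/6213911 F=9199616/4979491 H=4096/1991] → run F
t=11: vr[A=512/263 B=12508160/6213911 F=11238400/4979491 H=4096/1991] → run A
t=12: vr[A=1024/263 B=12508160/6213911 F=11238400/4979491 H=4096/1991] → run B
t=13: vr[A=1024/263 B=14546944/6213911 F=11238400/4979491 H=4096/1991] → run H
t=14: vr[A=1024/263 B=14546944/6213911 F=11238400/4979491] → run F
t=15: vr[A=1024/263 B=14546944/6213911 F=13277184/4979491] → run B
t=16: vr[A=1024/263 B=16585728/6213911 F=13277184/4979491] → run F
t=17: vr[A=1024/263 B=16585728/6213911] → run B
t=18: vr[A=1024/263] → run A
t=19: (idle)
t=20: (idle)
t=21: (idle)

running at tick 8 = H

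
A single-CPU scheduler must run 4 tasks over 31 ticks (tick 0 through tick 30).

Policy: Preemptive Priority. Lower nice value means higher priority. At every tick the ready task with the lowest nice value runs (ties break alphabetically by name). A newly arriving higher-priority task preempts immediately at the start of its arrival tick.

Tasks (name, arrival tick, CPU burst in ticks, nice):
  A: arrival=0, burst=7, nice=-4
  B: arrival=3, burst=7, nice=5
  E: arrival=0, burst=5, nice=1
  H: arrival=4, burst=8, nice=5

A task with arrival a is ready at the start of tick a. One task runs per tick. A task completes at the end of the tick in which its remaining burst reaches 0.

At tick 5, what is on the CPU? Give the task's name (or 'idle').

running at tick 5 = A

t=0: ready={A,E} → run A
t=1: ready={A,E} → run A
t=2: ready={A,E} → run A
t=3: ready={A,B,E} → run A
t=4: ready={A,B,E,H} → run A
t=5: ready={A,B,E,H} → run A
t=6: ready={A,B,E,H} → run A
t=7: ready={B,E,H} → run E
t=8: ready={B,E,H} → run E
t=9: ready={B,E,H} → run E
t=10: ready={B,E,H} → run E
t=11: ready={B,E,H} → run E
t=12: ready={B,H} → run B
t=13: ready={B,H} → run B
t=14: ready={B,H} → run B
t=15: ready={B,H} → run B
t=16: ready={B,H} → run B
t=17: ready={B,H} → run B
t=18: ready={B,H} → run B
t=19: ready={H} → run H
t=20: ready={H} → run H
t=21: ready={H} → run H
t=22: ready={H} → run H
t=23: ready={H} → run H
t=24: ready={H} → run H
t=25: ready={H} → run H
t=26: ready={H} → run H
t=27: (idle)
t=28: (idle)
t=29: (idle)
t=30: (idle)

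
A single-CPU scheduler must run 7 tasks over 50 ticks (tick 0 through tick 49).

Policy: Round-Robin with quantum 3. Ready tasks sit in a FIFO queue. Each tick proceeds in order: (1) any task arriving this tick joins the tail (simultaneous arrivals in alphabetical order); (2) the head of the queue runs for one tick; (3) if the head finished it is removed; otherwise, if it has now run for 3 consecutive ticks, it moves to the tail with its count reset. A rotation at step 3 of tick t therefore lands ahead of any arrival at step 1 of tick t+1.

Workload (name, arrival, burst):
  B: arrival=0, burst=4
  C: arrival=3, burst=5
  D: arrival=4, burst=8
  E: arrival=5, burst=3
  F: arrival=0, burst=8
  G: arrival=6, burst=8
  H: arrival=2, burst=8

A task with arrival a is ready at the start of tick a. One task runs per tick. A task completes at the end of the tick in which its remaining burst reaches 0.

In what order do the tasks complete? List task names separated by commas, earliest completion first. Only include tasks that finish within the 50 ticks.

completion order = B, E, C, F, H, D, G

t=0: queue=[B,F] q_used=0 → run B
t=1: queue=[B,F] q_used=1 → run B
t=2: queue=[B,F,H] q_used=2 → run B
t=3: queue=[F,H,B,C] q_used=0 → run F
t=4: queue=[F,H,B,C,D] q_used=1 → run F
t=5: queue=[F,H,B,C,D,E] q_used=2 → run F
t=6: queue=[H,B,C,D,E,F,G] q_used=0 → run H
t=7: queue=[H,B,C,D,E,F,G] q_used=1 → run H
t=8: queue=[H,B,C,D,E,F,G] q_used=2 → run H
t=9: queue=[B,C,D,E,F,G,H] q_used=0 → run B
t=10: queue=[C,D,E,F,G,H] q_used=0 → run C
t=11: queue=[C,D,E,F,G,H] q_used=1 → run C
t=12: queue=[C,D,E,F,G,H] q_used=2 → run C
t=13: queue=[D,E,F,G,H,C] q_used=0 → run D
t=14: queue=[D,E,F,G,H,C] q_used=1 → run D
t=15: queue=[D,E,F,G,H,C] q_used=2 → run D
t=16: queue=[E,F,G,H,C,D] q_used=0 → run E
t=17: queue=[E,F,G,H,C,D] q_used=1 → run E
t=18: queue=[E,F,G,H,C,D] q_used=2 → run E
t=19: queue=[F,G,H,C,D] q_used=0 → run F
t=20: queue=[F,G,H,C,D] q_used=1 → run F
t=21: queue=[F,G,H,C,D] q_used=2 → run F
t=22: queue=[G,H,C,D,F] q_used=0 → run G
t=23: queue=[G,H,C,D,F] q_used=1 → run G
t=24: queue=[G,H,C,D,F] q_used=2 → run G
t=25: queue=[H,C,D,F,G] q_used=0 → run H
t=26: queue=[H,C,D,F,G] q_used=1 → run H
t=27: queue=[H,C,D,F,G] q_used=2 → run H
t=28: queue=[C,D,F,G,H] q_used=0 → run C
t=29: queue=[C,D,F,G,H] q_used=1 → run C
t=30: queue=[D,F,G,H] q_used=0 → run D
t=31: queue=[D,F,G,H] q_used=1 → run D
t=32: queue=[D,F,G,H] q_used=2 → run D
t=33: queue=[F,G,H,D] q_used=0 → run F
t=34: queue=[F,G,H,D] q_used=1 → run F
t=35: queue=[G,H,D] q_used=0 → run G
t=36: queue=[G,H,D] q_used=1 → run G
t=37: queue=[G,H,D] q_used=2 → run G
t=38: queue=[H,D,G] q_used=0 → run H
t=39: queue=[H,D,G] q_used=1 → run H
t=40: queue=[D,G] q_used=0 → run D
t=41: queue=[D,G] q_used=1 → run D
t=42: queue=[G] q_used=0 → run G
t=43: queue=[G] q_used=1 → run G
t=44: (idle)
t=45: (idle)
t=46: (idle)
t=47: (idle)
t=48: (idle)
t=49: (idle)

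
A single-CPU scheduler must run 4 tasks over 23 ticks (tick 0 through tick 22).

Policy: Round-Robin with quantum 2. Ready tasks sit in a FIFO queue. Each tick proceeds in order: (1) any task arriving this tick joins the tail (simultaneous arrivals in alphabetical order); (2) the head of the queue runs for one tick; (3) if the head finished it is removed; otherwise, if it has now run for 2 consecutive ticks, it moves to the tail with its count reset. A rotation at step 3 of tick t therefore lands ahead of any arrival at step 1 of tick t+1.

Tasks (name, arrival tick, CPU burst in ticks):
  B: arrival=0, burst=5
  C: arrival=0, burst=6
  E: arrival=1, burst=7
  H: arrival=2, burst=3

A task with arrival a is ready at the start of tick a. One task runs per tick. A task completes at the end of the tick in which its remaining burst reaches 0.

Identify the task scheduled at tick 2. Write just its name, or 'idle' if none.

running at tick 2 = C

t=0: queue=[B,C] q_used=0 → run B
t=1: queue=[B,C,E] q_used=1 → run B
t=2: queue=[C,E,B,H] q_used=0 → run C
t=3: queue=[C,E,B,H] q_used=1 → run C
t=4: queue=[E,B,H,C] q_used=0 → run E
t=5: queue=[E,B,H,C] q_used=1 → run E
t=6: queue=[B,H,C,E] q_used=0 → run B
t=7: queue=[B,H,C,E] q_used=1 → run B
t=8: queue=[H,C,E,B] q_used=0 → run H
t=9: queue=[H,C,E,B] q_used=1 → run H
t=10: queue=[C,E,B,H] q_used=0 → run C
t=11: queue=[C,E,B,H] q_used=1 → run C
t=12: queue=[E,B,H,C] q_used=0 → run E
t=13: queue=[E,B,H,C] q_used=1 → run E
t=14: queue=[B,H,C,E] q_used=0 → run B
t=15: queue=[H,C,E] q_used=0 → run H
t=16: queue=[C,E] q_used=0 → run C
t=17: queue=[C,E] q_used=1 → run C
t=18: queue=[E] q_used=0 → run E
t=19: queue=[E] q_used=1 → run E
t=20: queue=[E] q_used=0 → run E
t=21: (idle)
t=22: (idle)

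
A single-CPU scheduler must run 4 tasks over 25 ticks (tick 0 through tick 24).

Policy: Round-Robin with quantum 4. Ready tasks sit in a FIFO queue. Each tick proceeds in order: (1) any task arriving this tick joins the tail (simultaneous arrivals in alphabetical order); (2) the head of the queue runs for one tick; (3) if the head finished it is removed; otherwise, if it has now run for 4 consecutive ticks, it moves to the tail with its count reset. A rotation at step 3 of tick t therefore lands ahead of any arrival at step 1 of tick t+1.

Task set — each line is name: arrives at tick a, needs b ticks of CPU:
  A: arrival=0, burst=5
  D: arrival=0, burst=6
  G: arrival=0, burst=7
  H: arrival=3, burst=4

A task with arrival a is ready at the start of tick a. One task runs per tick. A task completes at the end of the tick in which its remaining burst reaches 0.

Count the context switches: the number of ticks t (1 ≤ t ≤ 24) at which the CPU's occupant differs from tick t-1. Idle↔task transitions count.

context switches = 7

t=0: queue=[A,D,G] q_used=0 → run A
t=1: queue=[A,D,G] q_used=1 → run A
t=2: queue=[A,D,G] q_used=2 → run A
t=3: queue=[A,D,G,H] q_used=3 → run A
t=4: queue=[D,G,H,A] q_used=0 → run D
t=5: queue=[D,G,H,A] q_used=1 → run D
t=6: queue=[D,G,H,A] q_used=2 → run D
t=7: queue=[D,G,H,A] q_used=3 → run D
t=8: queue=[G,H,A,D] q_used=0 → run G
t=9: queue=[G,H,A,D] q_used=1 → run G
t=10: queue=[G,H,A,D] q_used=2 → run G
t=11: queue=[G,H,A,D] q_used=3 → run G
t=12: queue=[H,A,D,G] q_used=0 → run H
t=13: queue=[H,A,D,G] q_used=1 → run H
t=14: queue=[H,A,D,G] q_used=2 → run H
t=15: queue=[H,A,D,G] q_used=3 → run H
t=16: queue=[A,D,G] q_used=0 → run A
t=17: queue=[D,G] q_used=0 → run D
t=18: queue=[D,G] q_used=1 → run D
t=19: queue=[G] q_used=0 → run G
t=20: queue=[G] q_used=1 → run G
t=21: queue=[G] q_used=2 → run G
t=22: (idle)
t=23: (idle)
t=24: (idle)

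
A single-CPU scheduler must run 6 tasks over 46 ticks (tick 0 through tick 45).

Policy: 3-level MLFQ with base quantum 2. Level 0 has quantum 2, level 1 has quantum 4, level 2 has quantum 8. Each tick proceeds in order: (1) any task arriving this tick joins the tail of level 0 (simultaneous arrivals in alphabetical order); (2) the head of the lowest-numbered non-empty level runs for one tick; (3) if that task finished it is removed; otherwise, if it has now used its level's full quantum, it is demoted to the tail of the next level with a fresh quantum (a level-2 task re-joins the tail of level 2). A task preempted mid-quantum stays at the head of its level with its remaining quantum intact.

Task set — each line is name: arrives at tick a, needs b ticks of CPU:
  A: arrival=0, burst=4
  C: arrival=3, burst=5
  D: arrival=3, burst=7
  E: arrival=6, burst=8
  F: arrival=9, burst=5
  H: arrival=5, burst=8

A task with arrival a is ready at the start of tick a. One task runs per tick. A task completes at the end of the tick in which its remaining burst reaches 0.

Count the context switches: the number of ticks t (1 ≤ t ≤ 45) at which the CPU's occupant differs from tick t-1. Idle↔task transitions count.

t=0: L0/L1/L2 = A/-/- → run A
t=1: L0/L1/L2 = A/-/- → run A
t=2: L0/L1/L2 = -/A/- → run A
t=3: L0/L1/L2 = CD/A/- → run C
t=4: L0/L1/L2 = CD/A/- → run C
t=5: L0/L1/L2 = DH/AC/- → run D
t=6: L0/L1/L2 = DHE/AC/- → run D
t=7: L0/L1/L2 = HE/ACD/- → run H
t=8: L0/L1/L2 = HE/ACD/- → run H
t=9: L0/L1/L2 = EF/ACDH/- → run E
t=10: L0/L1/L2 = EF/ACDH/- → run E
t=11: L0/L1/L2 = F/ACDHE/- → run F
t=12: L0/L1/L2 = F/ACDHE/- → run F
t=13: L0/L1/L2 = -/ACDHEF/- → run A
t=14: L0/L1/L2 = -/CDHEF/- → run C
t=15: L0/L1/L2 = -/CDHEF/- → run C
t=16: L0/L1/L2 = -/CDHEF/- → run C
t=17: L0/L1/L2 = -/DHEF/- → run D
t=18: L0/L1/L2 = -/DHEF/- → run D
t=19: L0/L1/L2 = -/DHEF/- → run D
t=20: L0/L1/L2 = -/DHEF/- → run D
t=21: L0/L1/L2 = -/HEF/D → run H
t=22: L0/L1/L2 = -/HEF/D → run H
t=23: L0/L1/L2 = -/HEF/D → run H
t=24: L0/L1/L2 = -/HEF/D → run H
t=25: L0/L1/L2 = -/EF/DH → run E
t=26: L0/L1/L2 = -/EF/DH → run E
t=27: L0/L1/L2 = -/EF/DH → run E
t=28: L0/L1/L2 = -/EF/DH → run E
t=29: L0/L1/L2 = -/F/DHE → run F
t=30: L0/L1/L2 = -/F/DHE → run F
t=31: L0/L1/L2 = -/F/DHE → run F
t=32: L0/L1/L2 = -/-/DHE → run D
t=33: L0/L1/L2 = -/-/HE → run H
t=34: L0/L1/L2 = -/-/HE → run H
t=35: L0/L1/L2 = -/-/E → run E
t=36: L0/L1/L2 = -/-/E → run E
t=37: (idle)
t=38: (idle)
t=39: (idle)
t=40: (idle)
t=41: (idle)
t=42: (idle)
t=43: (idle)
t=44: (idle)
t=45: (idle)

context switches = 15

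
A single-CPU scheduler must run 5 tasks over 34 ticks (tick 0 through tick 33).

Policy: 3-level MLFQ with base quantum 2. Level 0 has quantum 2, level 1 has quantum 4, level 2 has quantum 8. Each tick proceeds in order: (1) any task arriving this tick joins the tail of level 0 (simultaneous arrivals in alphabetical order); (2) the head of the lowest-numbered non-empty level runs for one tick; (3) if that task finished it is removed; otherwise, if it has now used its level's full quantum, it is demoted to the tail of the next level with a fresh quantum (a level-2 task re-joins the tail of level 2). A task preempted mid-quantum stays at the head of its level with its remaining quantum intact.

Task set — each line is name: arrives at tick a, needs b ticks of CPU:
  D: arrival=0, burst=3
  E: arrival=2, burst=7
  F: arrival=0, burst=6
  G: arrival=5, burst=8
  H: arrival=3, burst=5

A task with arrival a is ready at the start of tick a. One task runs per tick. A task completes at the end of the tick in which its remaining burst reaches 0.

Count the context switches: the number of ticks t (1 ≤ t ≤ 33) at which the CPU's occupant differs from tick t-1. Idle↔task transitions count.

context switches = 12

t=0: L0/L1/L2 = DF/-/- → run D
t=1: L0/L1/L2 = DF/-/- → run D
t=2: L0/L1/L2 = FE/D/- → run F
t=3: L0/L1/L2 = FEH/D/- → run F
t=4: L0/L1/L2 = EH/DF/- → run E
t=5: L0/L1/L2 = EHG/DF/- → run E
t=6: L0/L1/L2 = HG/DFE/- → run H
t=7: L0/L1/L2 = HG/DFE/- → run H
t=8: L0/L1/L2 = G/DFEH/- → run G
t=9: L0/L1/L2 = G/DFEH/- → run G
t=10: L0/L1/L2 = -/DFEHG/- → run D
t=11: L0/L1/L2 = -/FEHG/- → run F
t=12: L0/L1/L2 = -/FEHG/- → run F
t=13: L0/L1/L2 = -/FEHG/- → run F
t=14: L0/L1/L2 = -/FEHG/- → run F
t=15: L0/L1/L2 = -/EHG/- → run E
t=16: L0/L1/L2 = -/EHG/- → run E
t=17: L0/L1/L2 = -/EHG/- → run E
t=18: L0/L1/L2 = -/EHG/- → run E
t=19: L0/L1/L2 = -/HG/E → run H
t=20: L0/L1/L2 = -/HG/E → run H
t=21: L0/L1/L2 = -/HG/E → run H
t=22: L0/L1/L2 = -/G/E → run G
t=23: L0/L1/L2 = -/G/E → run G
t=24: L0/L1/L2 = -/G/E → run G
t=25: L0/L1/L2 = -/G/E → run G
t=26: L0/L1/L2 = -/-/EG → run E
t=27: L0/L1/L2 = -/-/G → run G
t=28: L0/L1/L2 = -/-/G → run G
t=29: (idle)
t=30: (idle)
t=31: (idle)
t=32: (idle)
t=33: (idle)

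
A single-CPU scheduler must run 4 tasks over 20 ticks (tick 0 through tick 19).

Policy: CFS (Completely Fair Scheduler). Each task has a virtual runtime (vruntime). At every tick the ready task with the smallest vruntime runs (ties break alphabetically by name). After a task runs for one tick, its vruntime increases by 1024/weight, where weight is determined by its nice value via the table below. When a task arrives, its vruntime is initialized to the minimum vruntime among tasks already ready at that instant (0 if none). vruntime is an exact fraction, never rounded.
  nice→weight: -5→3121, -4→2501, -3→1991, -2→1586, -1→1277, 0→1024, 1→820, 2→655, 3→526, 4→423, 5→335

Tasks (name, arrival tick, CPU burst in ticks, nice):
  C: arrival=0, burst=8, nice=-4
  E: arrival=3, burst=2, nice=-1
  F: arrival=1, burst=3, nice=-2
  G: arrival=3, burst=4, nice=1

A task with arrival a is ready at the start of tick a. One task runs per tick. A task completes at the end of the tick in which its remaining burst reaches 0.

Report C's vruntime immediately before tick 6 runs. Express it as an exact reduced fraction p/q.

t=0: vr[C=0] → run C
t=1: vr[C=1024/2501 F=1024/2501] → run C
t=2: vr[C=2048/2501 F=1024/2501] → run F
t=3: vr[C=2048/2501 E=2048/2501 F=34304/32513 G=2048/2501] → run C
t=4: vr[C=3072/2501 E=2048/2501 F=34304/32513 G=2048/2501] → run E
t=5: vr[C=3072/2501 E=5176320/3193777 F=34304/32513 G=2048/2501] → run G
t=6: vr[C=3072/2501 E=5176320/3193777 F=34304/32513 G=25856/12505] → run F
t=7: vr[C=3072/2501 E=5176320/3193777 F=55296/32513 G=25856/12505] → run C
t=8: vr[C=4096/2501 E=5176320/3193777 F=55296/32513 G=25856/12505] → run E
t=9: vr[C=4096/2501 F=55296/32513 G=25856/12505] → run C
t=10: vr[C=5120/2501 F=55296/32513 G=25856/12505] → run F
t=11: vr[C=5120/2501 G=25856/12505] → run C
t=12: vr[C=6144/2501 G=25856/12505] → run G
t=13: vr[C=6144/2501 G=41472/12505] → run C
t=14: vr[C=7168/2501 G=41472/12505] → run C
t=15: vr[G=41472/12505] → run G
t=16: vr[G=57088/12505] → run G
t=17: (idle)
t=18: (idle)
t=19: (idle)

vruntime(C, start of tick 6) = 3072/2501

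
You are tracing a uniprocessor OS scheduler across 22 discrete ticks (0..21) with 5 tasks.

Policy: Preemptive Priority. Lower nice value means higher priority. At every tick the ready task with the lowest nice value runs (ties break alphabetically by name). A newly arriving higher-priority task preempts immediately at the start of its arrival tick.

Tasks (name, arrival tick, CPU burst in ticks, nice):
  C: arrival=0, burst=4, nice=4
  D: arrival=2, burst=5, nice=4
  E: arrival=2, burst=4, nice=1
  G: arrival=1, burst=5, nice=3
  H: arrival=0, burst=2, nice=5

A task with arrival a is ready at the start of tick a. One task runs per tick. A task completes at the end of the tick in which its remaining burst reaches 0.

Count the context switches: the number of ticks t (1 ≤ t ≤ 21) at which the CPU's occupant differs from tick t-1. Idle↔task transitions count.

context switches = 7

t=0: ready={C,H} → run C
t=1: ready={C,G,H} → run G
t=2: ready={C,D,E,G,H} → run E
t=3: ready={C,D,E,G,H} → run E
t=4: ready={C,D,E,G,H} → run E
t=5: ready={C,D,E,G,H} → run E
t=6: ready={C,D,G,H} → run G
t=7: ready={C,D,G,H} → run G
t=8: ready={C,D,G,H} → run G
t=9: ready={C,D,G,H} → run G
t=10: ready={C,D,H} → run C
t=11: ready={C,D,H} → run C
t=12: ready={C,D,H} → run C
t=13: ready={D,H} → run D
t=14: ready={D,H} → run D
t=15: ready={D,H} → run D
t=16: ready={D,H} → run D
t=17: ready={D,H} → run D
t=18: ready={H} → run H
t=19: ready={H} → run H
t=20: (idle)
t=21: (idle)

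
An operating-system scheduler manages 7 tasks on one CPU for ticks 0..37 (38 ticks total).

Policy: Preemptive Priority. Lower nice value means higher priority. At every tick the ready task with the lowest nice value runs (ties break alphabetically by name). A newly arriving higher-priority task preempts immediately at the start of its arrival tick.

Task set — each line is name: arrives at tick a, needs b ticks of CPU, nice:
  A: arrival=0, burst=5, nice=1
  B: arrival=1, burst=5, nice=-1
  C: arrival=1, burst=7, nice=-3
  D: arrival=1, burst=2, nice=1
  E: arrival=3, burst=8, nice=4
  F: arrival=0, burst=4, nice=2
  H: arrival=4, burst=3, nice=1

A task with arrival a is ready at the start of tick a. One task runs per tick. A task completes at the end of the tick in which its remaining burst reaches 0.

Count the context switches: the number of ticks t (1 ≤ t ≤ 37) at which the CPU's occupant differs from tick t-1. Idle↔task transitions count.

context switches = 8

t=0: ready={A,F} → run A
t=1: ready={A,B,C,D,F} → run C
t=2: ready={A,B,C,D,F} → run C
t=3: ready={A,B,C,D,E,F} → run C
t=4: ready={A,B,C,D,E,F,H} → run C
t=5: ready={A,B,C,D,E,F,H} → run C
t=6: ready={A,B,C,D,E,F,H} → run C
t=7: ready={A,B,C,D,E,F,H} → run C
t=8: ready={A,B,D,E,F,H} → run B
t=9: ready={A,B,D,E,F,H} → run B
t=10: ready={A,B,D,E,F,H} → run B
t=11: ready={A,B,D,E,F,H} → run B
t=12: ready={A,B,D,E,F,H} → run B
t=13: ready={A,D,E,F,H} → run A
t=14: ready={A,D,E,F,H} → run A
t=15: ready={A,D,E,F,H} → run A
t=16: ready={A,D,E,F,H} → run A
t=17: ready={D,E,F,H} → run D
t=18: ready={D,E,F,H} → run D
t=19: ready={E,F,H} → run H
t=20: ready={E,F,H} → run H
t=21: ready={E,F,H} → run H
t=22: ready={E,F} → run F
t=23: ready={E,F} → run F
t=24: ready={E,F} → run F
t=25: ready={E,F} → run F
t=26: ready={E} → run E
t=27: ready={E} → run E
t=28: ready={E} → run E
t=29: ready={E} → run E
t=30: ready={E} → run E
t=31: ready={E} → run E
t=32: ready={E} → run E
t=33: ready={E} → run E
t=34: (idle)
t=35: (idle)
t=36: (idle)
t=37: (idle)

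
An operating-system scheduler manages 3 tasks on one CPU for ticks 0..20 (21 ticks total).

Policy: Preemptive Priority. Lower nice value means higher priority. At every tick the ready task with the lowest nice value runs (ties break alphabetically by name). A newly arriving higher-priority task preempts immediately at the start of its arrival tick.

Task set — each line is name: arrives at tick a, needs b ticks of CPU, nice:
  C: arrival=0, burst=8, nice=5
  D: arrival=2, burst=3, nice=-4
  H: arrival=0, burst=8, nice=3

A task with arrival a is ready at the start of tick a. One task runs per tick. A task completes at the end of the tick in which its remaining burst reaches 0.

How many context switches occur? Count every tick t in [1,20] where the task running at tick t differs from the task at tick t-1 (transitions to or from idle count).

context switches = 4

t=0: ready={C,H} → run H
t=1: ready={C,H} → run H
t=2: ready={C,D,H} → run D
t=3: ready={C,D,H} → run D
t=4: ready={C,D,H} → run D
t=5: ready={C,H} → run H
t=6: ready={C,H} → run H
t=7: ready={C,H} → run H
t=8: ready={C,H} → run H
t=9: ready={C,H} → run H
t=10: ready={C,H} → run H
t=11: ready={C} → run C
t=12: ready={C} → run C
t=13: ready={C} → run C
t=14: ready={C} → run C
t=15: ready={C} → run C
t=16: ready={C} → run C
t=17: ready={C} → run C
t=18: ready={C} → run C
t=19: (idle)
t=20: (idle)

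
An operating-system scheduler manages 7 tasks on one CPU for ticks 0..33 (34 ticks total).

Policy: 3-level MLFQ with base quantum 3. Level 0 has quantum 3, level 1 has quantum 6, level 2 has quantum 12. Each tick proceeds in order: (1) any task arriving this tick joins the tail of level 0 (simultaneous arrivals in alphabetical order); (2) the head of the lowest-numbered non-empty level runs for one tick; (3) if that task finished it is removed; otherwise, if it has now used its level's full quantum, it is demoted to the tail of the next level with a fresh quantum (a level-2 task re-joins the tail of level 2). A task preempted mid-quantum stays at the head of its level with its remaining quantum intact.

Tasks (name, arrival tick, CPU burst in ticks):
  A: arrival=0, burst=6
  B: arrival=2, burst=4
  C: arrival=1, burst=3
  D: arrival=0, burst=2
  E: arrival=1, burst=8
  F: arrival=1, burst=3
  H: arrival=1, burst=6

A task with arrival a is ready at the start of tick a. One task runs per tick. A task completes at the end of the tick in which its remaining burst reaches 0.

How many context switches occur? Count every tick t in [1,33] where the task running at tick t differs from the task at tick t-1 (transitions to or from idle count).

context switches = 11

t=0: L0/L1/L2 = AD/-/- → run A
t=1: L0/L1/L2 = ADCEFH/-/- → run A
t=2: L0/L1/L2 = ADCEFHB/-/- → run A
t=3: L0/L1/L2 = DCEFHB/A/- → run D
t=4: L0/L1/L2 = DCEFHB/A/- → run D
t=5: L0/L1/L2 = CEFHB/A/- → run C
t=6: L0/L1/L2 = CEFHB/A/- → run C
t=7: L0/L1/L2 = CEFHB/A/- → run C
t=8: L0/L1/L2 = EFHB/A/- → run E
t=9: L0/L1/L2 = EFHB/A/- → run E
t=10: L0/L1/L2 = EFHB/A/- → run E
t=11: L0/L1/L2 = FHB/AE/- → run F
t=12: L0/L1/L2 = FHB/AE/- → run F
t=13: L0/L1/L2 = FHB/AE/- → run F
t=14: L0/L1/L2 = HB/AE/- → run H
t=15: L0/L1/L2 = HB/AE/- → run H
t=16: L0/L1/L2 = HB/AE/- → run H
t=17: L0/L1/L2 = B/AEH/- → run B
t=18: L0/L1/L2 = B/AEH/- → run B
t=19: L0/L1/L2 = B/AEH/- → run B
t=20: L0/L1/L2 = -/AEHB/- → run A
t=21: L0/L1/L2 = -/AEHB/- → run A
t=22: L0/L1/L2 = -/AEHB/- → run A
t=23: L0/L1/L2 = -/EHB/- → run E
t=24: L0/L1/L2 = -/EHB/- → run E
t=25: L0/L1/L2 = -/EHB/- → run E
t=26: L0/L1/L2 = -/EHB/- → run E
t=27: L0/L1/L2 = -/EHB/- → run E
t=28: L0/L1/L2 = -/HB/- → run H
t=29: L0/L1/L2 = -/HB/- → run H
t=30: L0/L1/L2 = -/HB/- → run H
t=31: L0/L1/L2 = -/B/- → run B
t=32: (idle)
t=33: (idle)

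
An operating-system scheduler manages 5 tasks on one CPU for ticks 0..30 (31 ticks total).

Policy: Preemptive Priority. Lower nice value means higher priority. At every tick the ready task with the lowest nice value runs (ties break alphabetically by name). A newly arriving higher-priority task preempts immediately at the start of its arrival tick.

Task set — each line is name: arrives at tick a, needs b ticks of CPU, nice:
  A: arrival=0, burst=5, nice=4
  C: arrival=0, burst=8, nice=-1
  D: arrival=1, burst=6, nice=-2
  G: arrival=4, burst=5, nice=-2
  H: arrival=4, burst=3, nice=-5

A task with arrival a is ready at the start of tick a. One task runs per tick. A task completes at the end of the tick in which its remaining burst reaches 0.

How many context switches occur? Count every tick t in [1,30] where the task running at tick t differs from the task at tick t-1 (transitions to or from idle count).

context switches = 7

t=0: ready={A,C} → run C
t=1: ready={A,C,D} → run D
t=2: ready={A,C,D} → run D
t=3: ready={A,C,D} → run D
t=4: ready={A,C,D,G,H} → run H
t=5: ready={A,C,D,G,H} → run H
t=6: ready={A,C,D,G,H} → run H
t=7: ready={A,C,D,G} → run D
t=8: ready={A,C,D,G} → run D
t=9: ready={A,C,D,G} → run D
t=10: ready={A,C,G} → run G
t=11: ready={A,C,G} → run G
t=12: ready={A,C,G} → run G
t=13: ready={A,C,G} → run G
t=14: ready={A,C,G} → run G
t=15: ready={A,C} → run C
t=16: ready={A,C} → run C
t=17: ready={A,C} → run C
t=18: ready={A,C} → run C
t=19: ready={A,C} → run C
t=20: ready={A,C} → run C
t=21: ready={A,C} → run C
t=22: ready={A} → run A
t=23: ready={A} → run A
t=24: ready={A} → run A
t=25: ready={A} → run A
t=26: ready={A} → run A
t=27: (idle)
t=28: (idle)
t=29: (idle)
t=30: (idle)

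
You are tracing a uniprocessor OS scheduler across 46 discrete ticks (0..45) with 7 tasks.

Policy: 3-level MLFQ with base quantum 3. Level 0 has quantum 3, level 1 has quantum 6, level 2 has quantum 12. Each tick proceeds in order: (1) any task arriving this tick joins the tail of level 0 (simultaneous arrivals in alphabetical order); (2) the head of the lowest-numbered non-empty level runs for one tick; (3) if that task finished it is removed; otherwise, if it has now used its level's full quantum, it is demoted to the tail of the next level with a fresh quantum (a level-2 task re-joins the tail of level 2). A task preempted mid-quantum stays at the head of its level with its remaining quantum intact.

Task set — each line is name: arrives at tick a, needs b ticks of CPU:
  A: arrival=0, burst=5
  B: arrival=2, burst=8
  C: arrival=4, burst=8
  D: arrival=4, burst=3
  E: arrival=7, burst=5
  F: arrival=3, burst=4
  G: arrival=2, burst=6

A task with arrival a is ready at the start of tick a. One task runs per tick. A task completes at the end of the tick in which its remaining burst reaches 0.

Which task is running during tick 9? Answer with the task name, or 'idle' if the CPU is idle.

running at tick 9 = F

t=0: L0/L1/L2 = A/-/- → run A
t=1: L0/L1/L2 = A/-/- → run A
t=2: L0/L1/L2 = ABG/-/- → run A
t=3: L0/L1/L2 = BGF/A/- → run B
t=4: L0/L1/L2 = BGFCD/A/- → run B
t=5: L0/L1/L2 = BGFCD/A/- → run B
t=6: L0/L1/L2 = GFCD/AB/- → run G
t=7: L0/L1/L2 = GFCDE/AB/- → run G
t=8: L0/L1/L2 = GFCDE/AB/- → run G
t=9: L0/L1/L2 = FCDE/ABG/- → run F
t=10: L0/L1/L2 = FCDE/ABG/- → run F
t=11: L0/L1/L2 = FCDE/ABG/- → run F
t=12: L0/L1/L2 = CDE/ABGF/- → run C
t=13: L0/L1/L2 = CDE/ABGF/- → run C
t=14: L0/L1/L2 = CDE/ABGF/- → run C
t=15: L0/L1/L2 = DE/ABGFC/- → run D
t=16: L0/L1/L2 = DE/ABGFC/- → run D
t=17: L0/L1/L2 = DE/ABGFC/- → run D
t=18: L0/L1/L2 = E/ABGFC/- → run E
t=19: L0/L1/L2 = E/ABGFC/- → run E
t=20: L0/L1/L2 = E/ABGFC/- → run E
t=21: L0/L1/L2 = -/ABGFCE/- → run A
t=22: L0/L1/L2 = -/ABGFCE/- → run A
t=23: L0/L1/L2 = -/BGFCE/- → run B
t=24: L0/L1/L2 = -/BGFCE/- → run B
t=25: L0/L1/L2 = -/BGFCE/- → run B
t=26: L0/L1/L2 = -/BGFCE/- → run B
t=27: L0/L1/L2 = -/BGFCE/- → run B
t=28: L0/L1/L2 = -/GFCE/- → run G
t=29: L0/L1/L2 = -/GFCE/- → run G
t=30: L0/L1/L2 = -/GFCE/- → run G
t=31: L0/L1/L2 = -/FCE/- → run F
t=32: L0/L1/L2 = -/CE/- → run C
t=33: L0/L1/L2 = -/CE/- → run C
t=34: L0/L1/L2 = -/CE/- → run C
t=35: L0/L1/L2 = -/CE/- → run C
t=36: L0/L1/L2 = -/CE/- → run C
t=37: L0/L1/L2 = -/E/- → run E
t=38: L0/L1/L2 = -/E/- → run E
t=39: (idle)
t=40: (idle)
t=41: (idle)
t=42: (idle)
t=43: (idle)
t=44: (idle)
t=45: (idle)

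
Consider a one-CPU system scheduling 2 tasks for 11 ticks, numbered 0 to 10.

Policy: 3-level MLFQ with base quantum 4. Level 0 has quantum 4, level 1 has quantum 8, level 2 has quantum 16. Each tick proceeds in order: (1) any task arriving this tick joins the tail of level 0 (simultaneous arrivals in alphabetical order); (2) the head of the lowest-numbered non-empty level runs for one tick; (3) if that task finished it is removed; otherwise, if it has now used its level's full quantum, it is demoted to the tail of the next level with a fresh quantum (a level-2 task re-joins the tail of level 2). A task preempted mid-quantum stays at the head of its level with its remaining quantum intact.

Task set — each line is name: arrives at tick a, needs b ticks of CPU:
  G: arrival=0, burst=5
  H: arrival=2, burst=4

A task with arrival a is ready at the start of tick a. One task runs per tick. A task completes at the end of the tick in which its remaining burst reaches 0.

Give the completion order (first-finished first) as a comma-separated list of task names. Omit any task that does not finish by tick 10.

t=0: L0/L1/L2 = G/-/- → run G
t=1: L0/L1/L2 = G/-/- → run G
t=2: L0/L1/L2 = GH/-/- → run G
t=3: L0/L1/L2 = GH/-/- → run G
t=4: L0/L1/L2 = H/G/- → run H
t=5: L0/L1/L2 = H/G/- → run H
t=6: L0/L1/L2 = H/G/- → run H
t=7: L0/L1/L2 = H/G/- → run H
t=8: L0/L1/L2 = -/G/- → run G
t=9: (idle)
t=10: (idle)

completion order = H, G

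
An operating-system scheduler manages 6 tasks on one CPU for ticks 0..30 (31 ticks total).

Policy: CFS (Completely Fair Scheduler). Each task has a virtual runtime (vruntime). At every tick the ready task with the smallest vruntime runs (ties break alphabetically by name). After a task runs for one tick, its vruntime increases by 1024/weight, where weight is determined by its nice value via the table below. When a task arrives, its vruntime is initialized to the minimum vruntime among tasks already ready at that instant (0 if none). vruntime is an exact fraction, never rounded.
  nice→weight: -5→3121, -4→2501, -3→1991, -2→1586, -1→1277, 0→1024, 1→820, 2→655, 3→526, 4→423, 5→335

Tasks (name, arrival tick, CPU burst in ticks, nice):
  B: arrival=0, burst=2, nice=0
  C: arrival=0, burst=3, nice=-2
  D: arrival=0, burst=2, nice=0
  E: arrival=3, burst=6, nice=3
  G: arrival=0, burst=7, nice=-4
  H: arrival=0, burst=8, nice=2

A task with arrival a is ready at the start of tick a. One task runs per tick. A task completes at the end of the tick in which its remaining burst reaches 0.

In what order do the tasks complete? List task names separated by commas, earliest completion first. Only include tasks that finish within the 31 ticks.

t=0: vr[B=0 C=0 D=0 G=0 H=0] → run B
t=1: vr[B=1 C=0 D=0 G=0 H=0] → run C
t=2: vr[B=1 C=512/793 D=0 G=0 H=0] → run D
t=3: vr[B=1 C=512/793 D=1 E=0 G=0 H=0] → run E
t=4: vr[B=1 C=512/793 D=1 E=512/263 G=0 H=0] → run G
t=5: vr[B=1 C=512/793 D=1 E=512/263 G=1024/2501 H=0] → run H
t=6: vr[B=1 C=512/793 D=1 E=512/263 G=1024/2501 H=1024/655] → run G
t=7: vr[B=1 C=512/793 D=1 E=512/263 G=2048/2501 H=1024/655] → run C
t=8: vr[B=1 C=1024/793 D=1 E=512/263 G=2048/2501 H=1024/655] → run G
t=9: vr[B=1 C=1024/793 D=1 E=512/263 G=3072/2501 H=1024/655] → run B
t=10: vr[C=1024/793 D=1 E=512/263 G=3072/2501 H=1024/655] → run D
t=11: vr[C=1024/793 E=512/263 G=3072/2501 H=1024/655] → run G
t=12: vr[C=1024/793 E=512/263 G=4096/2501 H=1024/655] → run C
t=13: vr[E=512/263 G=4096/2501 H=1024/655] → run H
t=14: vr[E=512/263 G=4096/2501 H=2048/655] → run G
t=15: vr[E=512/263 G=5120/2501 H=2048/655] → run E
t=16: vr[E=1024/263 G=5120/2501 H=2048/655] → run G
t=17: vr[E=1024/263 G=6144/2501 H=2048/655] → run G
t=18: vr[E=1024/263 H=2048/655] → run H
t=19: vr[E=1024/263 H=3072/655] → run E
t=20: vr[E=1536/263 H=3072/655] → run H
t=21: vr[E=1536/263 H=4096/655] → run E
t=22: vr[E=2048/263 H=4096/655] → run H
t=23: vr[E=2048/263 H=1024/131] → run E
t=24: vr[E=2560/263 H=1024/131] → run H
t=25: vr[E=2560/263 H=6144/655] → run H
t=26: vr[E=2560/263 H=7168/655] → run E
t=27: vr[H=7168/655] → run H
t=28: (idle)
t=29: (idle)
t=30: (idle)

completion order = B, D, C, G, E, H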